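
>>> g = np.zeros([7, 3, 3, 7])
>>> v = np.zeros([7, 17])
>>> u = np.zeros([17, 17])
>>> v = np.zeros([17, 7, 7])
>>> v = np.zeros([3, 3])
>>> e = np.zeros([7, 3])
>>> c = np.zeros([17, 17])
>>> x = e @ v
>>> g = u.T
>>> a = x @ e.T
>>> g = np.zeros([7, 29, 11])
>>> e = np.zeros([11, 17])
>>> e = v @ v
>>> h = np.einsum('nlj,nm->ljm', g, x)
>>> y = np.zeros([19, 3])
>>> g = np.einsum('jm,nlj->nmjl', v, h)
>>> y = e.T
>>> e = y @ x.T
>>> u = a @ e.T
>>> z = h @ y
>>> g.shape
(29, 3, 3, 11)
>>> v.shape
(3, 3)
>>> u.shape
(7, 3)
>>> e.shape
(3, 7)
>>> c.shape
(17, 17)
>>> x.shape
(7, 3)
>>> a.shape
(7, 7)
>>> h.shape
(29, 11, 3)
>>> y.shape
(3, 3)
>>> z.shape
(29, 11, 3)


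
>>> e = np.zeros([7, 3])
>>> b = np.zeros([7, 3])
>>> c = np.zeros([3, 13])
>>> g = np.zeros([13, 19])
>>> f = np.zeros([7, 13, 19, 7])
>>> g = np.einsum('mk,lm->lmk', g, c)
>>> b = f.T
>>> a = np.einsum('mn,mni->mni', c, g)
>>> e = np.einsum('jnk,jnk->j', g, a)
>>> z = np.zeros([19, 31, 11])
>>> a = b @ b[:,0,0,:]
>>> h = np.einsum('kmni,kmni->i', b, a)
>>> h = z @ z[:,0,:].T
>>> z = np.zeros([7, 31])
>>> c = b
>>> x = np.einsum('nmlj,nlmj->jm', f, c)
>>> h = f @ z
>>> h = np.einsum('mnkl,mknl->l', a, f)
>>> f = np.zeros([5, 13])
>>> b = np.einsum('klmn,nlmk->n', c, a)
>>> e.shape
(3,)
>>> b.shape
(7,)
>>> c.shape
(7, 19, 13, 7)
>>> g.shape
(3, 13, 19)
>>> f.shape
(5, 13)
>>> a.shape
(7, 19, 13, 7)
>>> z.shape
(7, 31)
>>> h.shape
(7,)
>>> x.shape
(7, 13)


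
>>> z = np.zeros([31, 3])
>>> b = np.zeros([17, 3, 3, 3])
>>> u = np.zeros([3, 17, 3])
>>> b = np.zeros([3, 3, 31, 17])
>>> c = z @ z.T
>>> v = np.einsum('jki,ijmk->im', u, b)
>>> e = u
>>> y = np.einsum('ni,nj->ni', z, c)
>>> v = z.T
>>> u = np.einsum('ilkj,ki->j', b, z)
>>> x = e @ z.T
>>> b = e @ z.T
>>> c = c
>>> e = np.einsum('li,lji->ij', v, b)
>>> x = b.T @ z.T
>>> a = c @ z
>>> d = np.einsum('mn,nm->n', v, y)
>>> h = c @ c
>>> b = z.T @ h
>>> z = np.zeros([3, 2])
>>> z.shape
(3, 2)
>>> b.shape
(3, 31)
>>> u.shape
(17,)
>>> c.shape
(31, 31)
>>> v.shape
(3, 31)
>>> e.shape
(31, 17)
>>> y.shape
(31, 3)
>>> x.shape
(31, 17, 31)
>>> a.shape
(31, 3)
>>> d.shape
(31,)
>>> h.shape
(31, 31)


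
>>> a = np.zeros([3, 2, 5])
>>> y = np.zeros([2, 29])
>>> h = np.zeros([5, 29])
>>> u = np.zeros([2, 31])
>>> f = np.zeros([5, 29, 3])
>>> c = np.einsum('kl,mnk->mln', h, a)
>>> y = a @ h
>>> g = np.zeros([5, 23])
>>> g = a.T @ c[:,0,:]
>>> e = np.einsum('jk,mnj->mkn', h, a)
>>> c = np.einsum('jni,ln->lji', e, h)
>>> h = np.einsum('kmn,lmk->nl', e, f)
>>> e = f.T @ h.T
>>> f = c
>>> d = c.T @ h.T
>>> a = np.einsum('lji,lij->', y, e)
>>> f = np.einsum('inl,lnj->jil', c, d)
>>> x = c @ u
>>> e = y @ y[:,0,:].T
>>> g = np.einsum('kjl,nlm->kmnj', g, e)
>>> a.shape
()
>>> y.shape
(3, 2, 29)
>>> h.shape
(2, 5)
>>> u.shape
(2, 31)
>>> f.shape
(2, 5, 2)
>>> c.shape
(5, 3, 2)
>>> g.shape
(5, 3, 3, 2)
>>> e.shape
(3, 2, 3)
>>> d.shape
(2, 3, 2)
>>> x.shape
(5, 3, 31)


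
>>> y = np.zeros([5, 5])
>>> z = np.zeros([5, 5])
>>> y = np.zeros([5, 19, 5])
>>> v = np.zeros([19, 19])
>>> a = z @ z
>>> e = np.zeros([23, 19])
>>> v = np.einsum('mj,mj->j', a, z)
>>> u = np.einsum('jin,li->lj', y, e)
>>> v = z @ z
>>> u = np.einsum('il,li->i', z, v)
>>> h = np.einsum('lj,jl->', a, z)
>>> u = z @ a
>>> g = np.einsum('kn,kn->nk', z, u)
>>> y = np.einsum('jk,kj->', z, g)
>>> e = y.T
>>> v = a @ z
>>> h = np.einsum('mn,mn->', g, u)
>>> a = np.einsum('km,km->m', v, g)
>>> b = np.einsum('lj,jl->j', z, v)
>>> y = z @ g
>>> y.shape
(5, 5)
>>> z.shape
(5, 5)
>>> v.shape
(5, 5)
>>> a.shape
(5,)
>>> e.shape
()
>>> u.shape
(5, 5)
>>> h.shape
()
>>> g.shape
(5, 5)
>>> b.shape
(5,)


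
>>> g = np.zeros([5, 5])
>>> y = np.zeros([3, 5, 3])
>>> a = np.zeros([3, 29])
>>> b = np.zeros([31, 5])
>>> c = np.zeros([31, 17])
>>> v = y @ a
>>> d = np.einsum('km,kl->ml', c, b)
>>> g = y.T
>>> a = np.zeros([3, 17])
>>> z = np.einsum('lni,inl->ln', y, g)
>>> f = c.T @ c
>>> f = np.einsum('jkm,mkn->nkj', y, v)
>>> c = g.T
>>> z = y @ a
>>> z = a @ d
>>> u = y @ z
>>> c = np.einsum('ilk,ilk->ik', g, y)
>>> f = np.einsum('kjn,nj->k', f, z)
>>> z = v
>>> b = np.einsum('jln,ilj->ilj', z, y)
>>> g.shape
(3, 5, 3)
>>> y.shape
(3, 5, 3)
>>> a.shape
(3, 17)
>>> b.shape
(3, 5, 3)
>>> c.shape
(3, 3)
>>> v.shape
(3, 5, 29)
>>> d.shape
(17, 5)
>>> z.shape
(3, 5, 29)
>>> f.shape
(29,)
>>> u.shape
(3, 5, 5)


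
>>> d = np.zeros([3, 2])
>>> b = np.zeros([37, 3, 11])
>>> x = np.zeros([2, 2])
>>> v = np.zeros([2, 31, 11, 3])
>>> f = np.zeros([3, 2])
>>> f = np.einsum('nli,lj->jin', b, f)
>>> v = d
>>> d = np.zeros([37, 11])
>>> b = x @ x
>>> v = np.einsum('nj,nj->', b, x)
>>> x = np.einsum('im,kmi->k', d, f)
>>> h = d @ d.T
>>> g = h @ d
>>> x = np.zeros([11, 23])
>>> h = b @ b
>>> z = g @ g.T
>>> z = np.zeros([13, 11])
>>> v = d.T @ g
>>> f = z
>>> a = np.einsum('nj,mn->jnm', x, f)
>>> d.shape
(37, 11)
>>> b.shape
(2, 2)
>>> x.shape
(11, 23)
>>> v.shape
(11, 11)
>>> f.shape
(13, 11)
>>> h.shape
(2, 2)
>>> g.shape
(37, 11)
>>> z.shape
(13, 11)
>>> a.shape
(23, 11, 13)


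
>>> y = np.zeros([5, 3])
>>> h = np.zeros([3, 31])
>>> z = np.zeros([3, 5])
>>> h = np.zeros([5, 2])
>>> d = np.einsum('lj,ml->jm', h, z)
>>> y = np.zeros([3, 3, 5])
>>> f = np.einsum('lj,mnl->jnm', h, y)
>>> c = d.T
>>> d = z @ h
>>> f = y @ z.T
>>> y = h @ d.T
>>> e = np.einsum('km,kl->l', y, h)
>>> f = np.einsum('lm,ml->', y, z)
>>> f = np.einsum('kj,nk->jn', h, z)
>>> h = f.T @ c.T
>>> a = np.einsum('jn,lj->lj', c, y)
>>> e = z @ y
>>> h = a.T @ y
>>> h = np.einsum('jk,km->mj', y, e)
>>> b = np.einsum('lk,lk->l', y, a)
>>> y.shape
(5, 3)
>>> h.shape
(3, 5)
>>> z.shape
(3, 5)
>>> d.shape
(3, 2)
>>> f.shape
(2, 3)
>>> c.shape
(3, 2)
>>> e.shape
(3, 3)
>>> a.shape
(5, 3)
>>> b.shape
(5,)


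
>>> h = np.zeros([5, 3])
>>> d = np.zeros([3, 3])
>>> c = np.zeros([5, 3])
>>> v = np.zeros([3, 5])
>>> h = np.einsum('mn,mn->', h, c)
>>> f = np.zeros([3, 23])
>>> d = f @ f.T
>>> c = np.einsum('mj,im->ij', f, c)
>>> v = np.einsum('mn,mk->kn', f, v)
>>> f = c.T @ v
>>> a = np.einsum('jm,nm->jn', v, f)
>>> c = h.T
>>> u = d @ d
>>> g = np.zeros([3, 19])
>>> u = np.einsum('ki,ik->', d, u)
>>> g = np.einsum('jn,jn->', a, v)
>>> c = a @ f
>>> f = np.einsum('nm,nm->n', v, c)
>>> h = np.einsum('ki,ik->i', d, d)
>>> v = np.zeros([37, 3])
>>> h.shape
(3,)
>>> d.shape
(3, 3)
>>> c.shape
(5, 23)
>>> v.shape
(37, 3)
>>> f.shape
(5,)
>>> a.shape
(5, 23)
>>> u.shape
()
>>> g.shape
()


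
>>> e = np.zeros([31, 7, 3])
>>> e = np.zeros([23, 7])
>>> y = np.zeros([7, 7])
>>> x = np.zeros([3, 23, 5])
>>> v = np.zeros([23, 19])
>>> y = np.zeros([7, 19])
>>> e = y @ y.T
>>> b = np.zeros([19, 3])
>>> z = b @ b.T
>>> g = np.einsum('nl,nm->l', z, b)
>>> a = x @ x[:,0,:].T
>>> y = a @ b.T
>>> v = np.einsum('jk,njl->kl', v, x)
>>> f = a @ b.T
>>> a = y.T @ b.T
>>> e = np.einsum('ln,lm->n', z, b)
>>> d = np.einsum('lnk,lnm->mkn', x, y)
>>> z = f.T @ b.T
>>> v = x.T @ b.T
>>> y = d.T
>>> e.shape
(19,)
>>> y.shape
(23, 5, 19)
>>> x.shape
(3, 23, 5)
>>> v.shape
(5, 23, 19)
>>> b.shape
(19, 3)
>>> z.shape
(19, 23, 19)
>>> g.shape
(19,)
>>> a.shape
(19, 23, 19)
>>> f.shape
(3, 23, 19)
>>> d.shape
(19, 5, 23)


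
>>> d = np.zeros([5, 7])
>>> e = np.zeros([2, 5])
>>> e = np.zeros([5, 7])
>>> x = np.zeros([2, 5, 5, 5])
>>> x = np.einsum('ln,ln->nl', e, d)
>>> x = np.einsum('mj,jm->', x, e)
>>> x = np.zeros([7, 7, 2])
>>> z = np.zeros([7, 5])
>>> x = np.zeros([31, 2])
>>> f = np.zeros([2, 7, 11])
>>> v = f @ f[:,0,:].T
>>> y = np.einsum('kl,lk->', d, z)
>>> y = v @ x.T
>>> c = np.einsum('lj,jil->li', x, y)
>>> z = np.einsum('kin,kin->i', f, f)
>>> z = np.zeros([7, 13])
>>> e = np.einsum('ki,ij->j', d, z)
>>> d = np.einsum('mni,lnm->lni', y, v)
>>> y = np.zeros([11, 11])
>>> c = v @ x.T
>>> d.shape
(2, 7, 31)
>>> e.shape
(13,)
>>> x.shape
(31, 2)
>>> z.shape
(7, 13)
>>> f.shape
(2, 7, 11)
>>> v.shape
(2, 7, 2)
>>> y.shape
(11, 11)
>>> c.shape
(2, 7, 31)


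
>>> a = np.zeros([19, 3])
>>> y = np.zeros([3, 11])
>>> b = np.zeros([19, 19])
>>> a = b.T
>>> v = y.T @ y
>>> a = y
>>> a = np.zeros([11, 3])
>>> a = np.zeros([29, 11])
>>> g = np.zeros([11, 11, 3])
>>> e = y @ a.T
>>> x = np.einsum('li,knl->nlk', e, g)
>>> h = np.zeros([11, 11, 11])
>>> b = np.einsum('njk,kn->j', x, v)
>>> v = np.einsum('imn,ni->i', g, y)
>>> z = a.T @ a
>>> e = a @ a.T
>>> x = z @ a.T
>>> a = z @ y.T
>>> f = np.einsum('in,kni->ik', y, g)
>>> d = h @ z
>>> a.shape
(11, 3)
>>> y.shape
(3, 11)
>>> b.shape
(3,)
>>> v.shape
(11,)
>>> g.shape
(11, 11, 3)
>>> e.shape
(29, 29)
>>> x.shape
(11, 29)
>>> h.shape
(11, 11, 11)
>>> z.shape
(11, 11)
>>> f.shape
(3, 11)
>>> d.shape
(11, 11, 11)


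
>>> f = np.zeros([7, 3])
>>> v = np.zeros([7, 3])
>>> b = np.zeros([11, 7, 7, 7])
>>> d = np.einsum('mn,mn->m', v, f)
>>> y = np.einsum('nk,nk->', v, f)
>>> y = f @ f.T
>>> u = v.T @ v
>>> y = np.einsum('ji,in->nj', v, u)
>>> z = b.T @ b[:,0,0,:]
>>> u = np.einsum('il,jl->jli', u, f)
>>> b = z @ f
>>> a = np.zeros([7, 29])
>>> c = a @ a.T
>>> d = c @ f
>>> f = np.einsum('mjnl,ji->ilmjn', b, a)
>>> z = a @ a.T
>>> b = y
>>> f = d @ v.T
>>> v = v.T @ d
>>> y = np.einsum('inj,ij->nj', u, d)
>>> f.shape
(7, 7)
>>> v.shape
(3, 3)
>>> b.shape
(3, 7)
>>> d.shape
(7, 3)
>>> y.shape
(3, 3)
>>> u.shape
(7, 3, 3)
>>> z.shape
(7, 7)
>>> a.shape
(7, 29)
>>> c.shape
(7, 7)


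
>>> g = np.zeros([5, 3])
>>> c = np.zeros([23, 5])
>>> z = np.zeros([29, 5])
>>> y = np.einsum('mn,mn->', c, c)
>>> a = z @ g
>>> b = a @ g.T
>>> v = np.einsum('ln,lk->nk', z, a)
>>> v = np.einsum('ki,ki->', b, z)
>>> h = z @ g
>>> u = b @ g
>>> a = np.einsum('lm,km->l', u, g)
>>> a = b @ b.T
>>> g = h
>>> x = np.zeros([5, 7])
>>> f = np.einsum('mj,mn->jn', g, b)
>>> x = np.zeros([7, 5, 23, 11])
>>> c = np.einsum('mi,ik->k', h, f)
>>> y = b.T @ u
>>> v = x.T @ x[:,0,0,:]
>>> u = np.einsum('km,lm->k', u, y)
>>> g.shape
(29, 3)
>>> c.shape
(5,)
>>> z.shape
(29, 5)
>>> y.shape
(5, 3)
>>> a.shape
(29, 29)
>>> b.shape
(29, 5)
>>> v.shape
(11, 23, 5, 11)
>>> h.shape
(29, 3)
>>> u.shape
(29,)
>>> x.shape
(7, 5, 23, 11)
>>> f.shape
(3, 5)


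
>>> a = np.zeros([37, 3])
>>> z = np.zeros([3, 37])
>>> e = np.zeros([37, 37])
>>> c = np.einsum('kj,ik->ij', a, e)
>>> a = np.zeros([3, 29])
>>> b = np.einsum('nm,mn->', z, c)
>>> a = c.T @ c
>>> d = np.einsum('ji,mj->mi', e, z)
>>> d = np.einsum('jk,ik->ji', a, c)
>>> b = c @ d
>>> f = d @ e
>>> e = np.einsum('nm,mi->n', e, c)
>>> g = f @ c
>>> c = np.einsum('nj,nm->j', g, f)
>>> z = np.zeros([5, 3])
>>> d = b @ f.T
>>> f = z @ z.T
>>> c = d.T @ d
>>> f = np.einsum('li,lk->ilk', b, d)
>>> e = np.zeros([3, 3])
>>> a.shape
(3, 3)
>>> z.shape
(5, 3)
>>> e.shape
(3, 3)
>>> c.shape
(3, 3)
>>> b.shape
(37, 37)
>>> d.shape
(37, 3)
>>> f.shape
(37, 37, 3)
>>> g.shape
(3, 3)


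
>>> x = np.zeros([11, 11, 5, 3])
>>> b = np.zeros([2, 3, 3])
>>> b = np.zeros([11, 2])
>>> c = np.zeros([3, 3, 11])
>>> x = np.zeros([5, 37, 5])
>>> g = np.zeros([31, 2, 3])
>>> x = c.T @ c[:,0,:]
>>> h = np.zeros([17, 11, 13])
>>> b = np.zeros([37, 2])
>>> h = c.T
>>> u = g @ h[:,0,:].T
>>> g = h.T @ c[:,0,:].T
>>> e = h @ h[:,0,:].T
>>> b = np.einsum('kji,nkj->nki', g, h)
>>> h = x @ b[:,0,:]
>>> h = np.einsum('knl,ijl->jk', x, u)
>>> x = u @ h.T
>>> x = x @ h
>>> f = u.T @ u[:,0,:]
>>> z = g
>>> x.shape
(31, 2, 11)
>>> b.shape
(11, 3, 3)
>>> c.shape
(3, 3, 11)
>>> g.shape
(3, 3, 3)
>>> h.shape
(2, 11)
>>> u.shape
(31, 2, 11)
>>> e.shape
(11, 3, 11)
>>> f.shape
(11, 2, 11)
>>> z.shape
(3, 3, 3)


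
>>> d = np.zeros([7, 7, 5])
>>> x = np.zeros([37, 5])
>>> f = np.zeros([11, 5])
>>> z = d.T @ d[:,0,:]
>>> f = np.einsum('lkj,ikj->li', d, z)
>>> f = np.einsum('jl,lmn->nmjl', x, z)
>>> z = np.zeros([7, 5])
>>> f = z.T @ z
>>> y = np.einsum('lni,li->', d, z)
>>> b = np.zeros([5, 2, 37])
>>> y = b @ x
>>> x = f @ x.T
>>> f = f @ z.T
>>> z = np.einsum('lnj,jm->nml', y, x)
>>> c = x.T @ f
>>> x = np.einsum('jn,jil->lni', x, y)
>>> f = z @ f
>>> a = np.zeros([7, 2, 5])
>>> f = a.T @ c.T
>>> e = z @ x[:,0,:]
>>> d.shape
(7, 7, 5)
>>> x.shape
(5, 37, 2)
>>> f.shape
(5, 2, 37)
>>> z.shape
(2, 37, 5)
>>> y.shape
(5, 2, 5)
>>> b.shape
(5, 2, 37)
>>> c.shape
(37, 7)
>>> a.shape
(7, 2, 5)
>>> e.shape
(2, 37, 2)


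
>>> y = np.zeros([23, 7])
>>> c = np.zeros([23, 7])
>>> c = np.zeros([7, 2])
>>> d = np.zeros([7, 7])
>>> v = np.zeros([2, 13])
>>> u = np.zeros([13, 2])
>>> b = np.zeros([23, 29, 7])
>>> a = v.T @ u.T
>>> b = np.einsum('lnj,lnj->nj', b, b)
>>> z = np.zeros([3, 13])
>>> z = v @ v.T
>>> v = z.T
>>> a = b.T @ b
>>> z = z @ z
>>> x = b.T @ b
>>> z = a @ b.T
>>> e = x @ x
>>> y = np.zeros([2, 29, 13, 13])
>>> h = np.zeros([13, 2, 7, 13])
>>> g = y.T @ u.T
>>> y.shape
(2, 29, 13, 13)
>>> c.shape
(7, 2)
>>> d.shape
(7, 7)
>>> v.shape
(2, 2)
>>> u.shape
(13, 2)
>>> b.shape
(29, 7)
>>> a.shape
(7, 7)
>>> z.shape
(7, 29)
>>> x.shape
(7, 7)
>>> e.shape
(7, 7)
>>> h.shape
(13, 2, 7, 13)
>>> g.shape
(13, 13, 29, 13)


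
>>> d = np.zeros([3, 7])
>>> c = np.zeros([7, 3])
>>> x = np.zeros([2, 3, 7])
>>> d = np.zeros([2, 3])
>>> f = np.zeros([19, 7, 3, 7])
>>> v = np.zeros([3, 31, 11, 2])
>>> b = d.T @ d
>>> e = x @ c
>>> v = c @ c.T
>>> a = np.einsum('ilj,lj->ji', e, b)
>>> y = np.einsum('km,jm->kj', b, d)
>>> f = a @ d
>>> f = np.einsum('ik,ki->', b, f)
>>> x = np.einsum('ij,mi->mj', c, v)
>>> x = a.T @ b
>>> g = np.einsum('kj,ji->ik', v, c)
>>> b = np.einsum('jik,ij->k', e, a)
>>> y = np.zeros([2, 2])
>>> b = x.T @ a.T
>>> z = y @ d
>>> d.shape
(2, 3)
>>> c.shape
(7, 3)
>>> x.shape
(2, 3)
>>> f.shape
()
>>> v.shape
(7, 7)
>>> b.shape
(3, 3)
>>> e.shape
(2, 3, 3)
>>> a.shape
(3, 2)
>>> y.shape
(2, 2)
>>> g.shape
(3, 7)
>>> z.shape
(2, 3)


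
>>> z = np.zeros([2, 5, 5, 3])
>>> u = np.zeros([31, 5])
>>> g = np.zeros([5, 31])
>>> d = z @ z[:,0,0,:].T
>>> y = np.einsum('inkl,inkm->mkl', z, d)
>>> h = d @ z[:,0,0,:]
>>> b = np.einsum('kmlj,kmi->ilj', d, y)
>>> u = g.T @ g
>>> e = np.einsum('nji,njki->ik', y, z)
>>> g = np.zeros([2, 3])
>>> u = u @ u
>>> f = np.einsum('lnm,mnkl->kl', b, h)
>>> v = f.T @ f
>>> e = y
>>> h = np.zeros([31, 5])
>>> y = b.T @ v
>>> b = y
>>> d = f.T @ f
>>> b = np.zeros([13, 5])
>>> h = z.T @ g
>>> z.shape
(2, 5, 5, 3)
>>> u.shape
(31, 31)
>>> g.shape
(2, 3)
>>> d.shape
(3, 3)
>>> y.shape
(2, 5, 3)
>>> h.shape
(3, 5, 5, 3)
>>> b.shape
(13, 5)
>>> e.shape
(2, 5, 3)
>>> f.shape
(5, 3)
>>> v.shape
(3, 3)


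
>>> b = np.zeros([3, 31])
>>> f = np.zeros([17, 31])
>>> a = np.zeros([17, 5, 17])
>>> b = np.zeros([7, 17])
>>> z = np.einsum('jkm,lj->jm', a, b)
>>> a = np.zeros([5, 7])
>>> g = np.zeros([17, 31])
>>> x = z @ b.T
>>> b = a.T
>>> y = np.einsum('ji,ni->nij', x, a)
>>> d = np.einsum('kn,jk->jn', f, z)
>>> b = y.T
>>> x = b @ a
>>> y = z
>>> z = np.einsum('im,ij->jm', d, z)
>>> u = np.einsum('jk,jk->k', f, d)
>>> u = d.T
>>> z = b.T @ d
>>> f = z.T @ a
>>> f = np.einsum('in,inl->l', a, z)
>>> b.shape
(17, 7, 5)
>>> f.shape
(31,)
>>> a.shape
(5, 7)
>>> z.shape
(5, 7, 31)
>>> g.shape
(17, 31)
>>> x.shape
(17, 7, 7)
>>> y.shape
(17, 17)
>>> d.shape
(17, 31)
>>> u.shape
(31, 17)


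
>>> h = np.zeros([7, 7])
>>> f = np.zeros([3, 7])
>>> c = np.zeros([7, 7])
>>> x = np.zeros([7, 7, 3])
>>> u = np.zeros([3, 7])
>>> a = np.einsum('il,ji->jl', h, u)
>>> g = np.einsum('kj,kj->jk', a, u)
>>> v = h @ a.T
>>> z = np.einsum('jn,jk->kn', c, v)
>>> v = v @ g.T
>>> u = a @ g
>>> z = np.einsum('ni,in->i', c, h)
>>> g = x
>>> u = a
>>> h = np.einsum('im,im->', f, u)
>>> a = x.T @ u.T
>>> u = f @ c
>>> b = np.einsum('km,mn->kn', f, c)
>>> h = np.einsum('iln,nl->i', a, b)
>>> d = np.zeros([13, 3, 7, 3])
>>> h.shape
(3,)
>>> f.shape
(3, 7)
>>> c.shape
(7, 7)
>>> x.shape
(7, 7, 3)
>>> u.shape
(3, 7)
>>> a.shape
(3, 7, 3)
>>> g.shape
(7, 7, 3)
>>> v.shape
(7, 7)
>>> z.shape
(7,)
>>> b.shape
(3, 7)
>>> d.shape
(13, 3, 7, 3)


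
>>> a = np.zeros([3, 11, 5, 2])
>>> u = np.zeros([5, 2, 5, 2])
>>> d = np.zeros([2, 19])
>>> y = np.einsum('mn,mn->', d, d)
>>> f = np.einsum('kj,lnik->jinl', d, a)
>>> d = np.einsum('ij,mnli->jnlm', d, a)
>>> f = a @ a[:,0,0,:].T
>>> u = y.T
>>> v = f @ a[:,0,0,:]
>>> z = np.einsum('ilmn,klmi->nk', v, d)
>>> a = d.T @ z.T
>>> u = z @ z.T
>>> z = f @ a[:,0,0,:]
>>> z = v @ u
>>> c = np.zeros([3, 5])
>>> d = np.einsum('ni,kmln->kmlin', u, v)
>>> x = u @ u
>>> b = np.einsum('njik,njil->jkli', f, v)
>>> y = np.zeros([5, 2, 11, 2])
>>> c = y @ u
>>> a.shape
(3, 5, 11, 2)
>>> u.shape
(2, 2)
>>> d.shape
(3, 11, 5, 2, 2)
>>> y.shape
(5, 2, 11, 2)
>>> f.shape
(3, 11, 5, 3)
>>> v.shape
(3, 11, 5, 2)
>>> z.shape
(3, 11, 5, 2)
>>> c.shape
(5, 2, 11, 2)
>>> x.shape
(2, 2)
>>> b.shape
(11, 3, 2, 5)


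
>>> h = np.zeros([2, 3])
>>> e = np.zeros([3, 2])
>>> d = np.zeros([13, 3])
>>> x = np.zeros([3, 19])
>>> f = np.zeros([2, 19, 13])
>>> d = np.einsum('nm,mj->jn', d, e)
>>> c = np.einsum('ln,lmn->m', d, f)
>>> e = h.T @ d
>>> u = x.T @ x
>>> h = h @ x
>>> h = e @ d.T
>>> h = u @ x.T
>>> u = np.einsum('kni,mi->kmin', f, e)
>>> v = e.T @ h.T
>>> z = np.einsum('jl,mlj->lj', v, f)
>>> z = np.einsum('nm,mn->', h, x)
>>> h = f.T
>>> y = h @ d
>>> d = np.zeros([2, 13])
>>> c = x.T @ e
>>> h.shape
(13, 19, 2)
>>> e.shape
(3, 13)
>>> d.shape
(2, 13)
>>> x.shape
(3, 19)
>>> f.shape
(2, 19, 13)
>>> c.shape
(19, 13)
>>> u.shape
(2, 3, 13, 19)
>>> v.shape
(13, 19)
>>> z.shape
()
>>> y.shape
(13, 19, 13)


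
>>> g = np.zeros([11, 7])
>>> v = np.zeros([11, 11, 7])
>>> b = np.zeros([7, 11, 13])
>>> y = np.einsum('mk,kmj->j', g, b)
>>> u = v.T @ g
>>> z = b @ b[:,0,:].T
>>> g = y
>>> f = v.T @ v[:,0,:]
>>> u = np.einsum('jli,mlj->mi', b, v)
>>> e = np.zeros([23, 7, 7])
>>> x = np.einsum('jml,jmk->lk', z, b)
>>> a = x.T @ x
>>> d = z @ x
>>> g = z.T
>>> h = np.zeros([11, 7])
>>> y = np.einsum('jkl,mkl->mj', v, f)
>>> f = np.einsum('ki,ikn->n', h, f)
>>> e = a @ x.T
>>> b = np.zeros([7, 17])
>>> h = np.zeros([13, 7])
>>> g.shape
(7, 11, 7)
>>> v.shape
(11, 11, 7)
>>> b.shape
(7, 17)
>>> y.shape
(7, 11)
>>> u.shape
(11, 13)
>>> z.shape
(7, 11, 7)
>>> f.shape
(7,)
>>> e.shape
(13, 7)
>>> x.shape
(7, 13)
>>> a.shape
(13, 13)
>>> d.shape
(7, 11, 13)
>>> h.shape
(13, 7)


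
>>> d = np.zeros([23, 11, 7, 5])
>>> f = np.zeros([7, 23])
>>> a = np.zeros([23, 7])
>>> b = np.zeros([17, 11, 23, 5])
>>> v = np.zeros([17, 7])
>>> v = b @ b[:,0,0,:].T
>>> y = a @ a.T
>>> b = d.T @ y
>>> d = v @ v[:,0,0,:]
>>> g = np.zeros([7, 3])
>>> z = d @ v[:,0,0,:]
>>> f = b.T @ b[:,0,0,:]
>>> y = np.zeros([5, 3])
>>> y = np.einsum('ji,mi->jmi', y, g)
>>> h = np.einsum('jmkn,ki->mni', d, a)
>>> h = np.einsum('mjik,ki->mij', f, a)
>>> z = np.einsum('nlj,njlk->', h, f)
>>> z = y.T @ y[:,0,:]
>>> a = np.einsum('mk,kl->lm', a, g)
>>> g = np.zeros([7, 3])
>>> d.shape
(17, 11, 23, 17)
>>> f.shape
(23, 11, 7, 23)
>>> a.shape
(3, 23)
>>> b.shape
(5, 7, 11, 23)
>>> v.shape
(17, 11, 23, 17)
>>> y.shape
(5, 7, 3)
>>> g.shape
(7, 3)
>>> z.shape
(3, 7, 3)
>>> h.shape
(23, 7, 11)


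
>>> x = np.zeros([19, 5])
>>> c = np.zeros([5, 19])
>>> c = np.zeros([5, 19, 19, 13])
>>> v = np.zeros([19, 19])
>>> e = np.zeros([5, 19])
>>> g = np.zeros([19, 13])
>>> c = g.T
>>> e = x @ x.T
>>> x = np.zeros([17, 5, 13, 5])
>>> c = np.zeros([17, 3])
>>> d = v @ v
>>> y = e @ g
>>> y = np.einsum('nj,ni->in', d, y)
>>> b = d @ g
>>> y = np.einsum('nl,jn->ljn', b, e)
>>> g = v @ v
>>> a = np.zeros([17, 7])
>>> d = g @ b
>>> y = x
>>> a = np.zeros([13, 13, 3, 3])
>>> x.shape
(17, 5, 13, 5)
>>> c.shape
(17, 3)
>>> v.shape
(19, 19)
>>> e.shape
(19, 19)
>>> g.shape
(19, 19)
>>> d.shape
(19, 13)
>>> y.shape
(17, 5, 13, 5)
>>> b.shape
(19, 13)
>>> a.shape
(13, 13, 3, 3)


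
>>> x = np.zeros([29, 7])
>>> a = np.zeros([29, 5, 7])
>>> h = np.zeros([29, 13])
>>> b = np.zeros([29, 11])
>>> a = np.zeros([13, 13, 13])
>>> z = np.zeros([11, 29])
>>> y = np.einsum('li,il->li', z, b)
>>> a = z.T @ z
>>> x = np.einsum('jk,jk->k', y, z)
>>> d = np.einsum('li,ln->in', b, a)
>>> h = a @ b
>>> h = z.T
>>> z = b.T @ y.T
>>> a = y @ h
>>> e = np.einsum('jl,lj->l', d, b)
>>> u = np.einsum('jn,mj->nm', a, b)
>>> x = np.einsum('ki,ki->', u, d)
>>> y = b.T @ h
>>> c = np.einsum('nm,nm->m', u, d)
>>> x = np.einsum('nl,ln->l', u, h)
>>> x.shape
(29,)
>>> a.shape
(11, 11)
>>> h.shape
(29, 11)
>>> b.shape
(29, 11)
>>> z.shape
(11, 11)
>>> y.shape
(11, 11)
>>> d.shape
(11, 29)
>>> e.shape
(29,)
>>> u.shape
(11, 29)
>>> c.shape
(29,)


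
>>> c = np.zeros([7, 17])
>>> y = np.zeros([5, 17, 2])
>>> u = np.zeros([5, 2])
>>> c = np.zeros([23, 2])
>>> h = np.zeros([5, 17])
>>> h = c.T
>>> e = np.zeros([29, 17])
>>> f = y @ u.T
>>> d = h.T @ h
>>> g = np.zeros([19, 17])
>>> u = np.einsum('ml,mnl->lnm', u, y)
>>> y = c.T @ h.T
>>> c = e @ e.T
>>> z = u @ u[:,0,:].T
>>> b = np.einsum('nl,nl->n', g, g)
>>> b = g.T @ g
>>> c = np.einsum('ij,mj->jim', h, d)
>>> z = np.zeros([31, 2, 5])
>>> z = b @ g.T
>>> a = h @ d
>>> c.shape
(23, 2, 23)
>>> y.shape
(2, 2)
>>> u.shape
(2, 17, 5)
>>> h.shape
(2, 23)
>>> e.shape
(29, 17)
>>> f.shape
(5, 17, 5)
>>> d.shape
(23, 23)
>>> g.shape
(19, 17)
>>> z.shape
(17, 19)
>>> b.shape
(17, 17)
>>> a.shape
(2, 23)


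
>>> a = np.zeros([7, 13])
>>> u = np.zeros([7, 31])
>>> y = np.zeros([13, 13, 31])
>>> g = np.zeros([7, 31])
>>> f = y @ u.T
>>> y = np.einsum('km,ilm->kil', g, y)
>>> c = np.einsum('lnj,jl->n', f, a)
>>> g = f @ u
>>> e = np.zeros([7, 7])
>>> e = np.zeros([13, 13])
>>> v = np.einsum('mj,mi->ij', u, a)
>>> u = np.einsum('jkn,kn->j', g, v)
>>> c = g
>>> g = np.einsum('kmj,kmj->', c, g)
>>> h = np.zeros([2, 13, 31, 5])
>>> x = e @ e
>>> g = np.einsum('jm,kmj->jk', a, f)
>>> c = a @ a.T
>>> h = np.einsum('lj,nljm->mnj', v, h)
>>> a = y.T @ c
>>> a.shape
(13, 13, 7)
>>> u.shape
(13,)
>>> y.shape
(7, 13, 13)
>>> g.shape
(7, 13)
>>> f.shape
(13, 13, 7)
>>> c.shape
(7, 7)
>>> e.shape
(13, 13)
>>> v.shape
(13, 31)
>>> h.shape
(5, 2, 31)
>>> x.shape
(13, 13)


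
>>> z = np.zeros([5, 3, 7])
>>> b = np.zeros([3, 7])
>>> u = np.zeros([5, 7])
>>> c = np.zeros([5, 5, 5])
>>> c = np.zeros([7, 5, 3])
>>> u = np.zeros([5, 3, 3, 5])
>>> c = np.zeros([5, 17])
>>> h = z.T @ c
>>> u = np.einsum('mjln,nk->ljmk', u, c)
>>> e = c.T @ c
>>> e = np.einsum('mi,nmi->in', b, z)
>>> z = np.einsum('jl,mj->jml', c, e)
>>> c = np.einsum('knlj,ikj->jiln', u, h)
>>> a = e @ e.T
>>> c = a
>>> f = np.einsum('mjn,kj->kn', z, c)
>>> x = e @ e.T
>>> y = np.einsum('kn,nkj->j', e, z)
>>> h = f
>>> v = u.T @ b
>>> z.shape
(5, 7, 17)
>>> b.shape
(3, 7)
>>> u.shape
(3, 3, 5, 17)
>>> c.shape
(7, 7)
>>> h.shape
(7, 17)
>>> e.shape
(7, 5)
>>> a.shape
(7, 7)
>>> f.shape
(7, 17)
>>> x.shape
(7, 7)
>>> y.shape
(17,)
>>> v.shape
(17, 5, 3, 7)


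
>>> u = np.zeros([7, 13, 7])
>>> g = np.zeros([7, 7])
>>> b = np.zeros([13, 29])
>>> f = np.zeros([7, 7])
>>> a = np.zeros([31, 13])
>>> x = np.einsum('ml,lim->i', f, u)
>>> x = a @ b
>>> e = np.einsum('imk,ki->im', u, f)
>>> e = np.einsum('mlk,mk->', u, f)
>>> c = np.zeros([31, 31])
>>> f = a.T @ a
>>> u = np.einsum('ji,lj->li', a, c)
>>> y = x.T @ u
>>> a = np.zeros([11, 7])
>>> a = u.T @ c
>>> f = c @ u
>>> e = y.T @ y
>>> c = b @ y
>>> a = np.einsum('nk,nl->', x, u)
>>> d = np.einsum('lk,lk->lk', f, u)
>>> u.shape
(31, 13)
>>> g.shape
(7, 7)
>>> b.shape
(13, 29)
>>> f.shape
(31, 13)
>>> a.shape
()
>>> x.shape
(31, 29)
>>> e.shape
(13, 13)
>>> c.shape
(13, 13)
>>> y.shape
(29, 13)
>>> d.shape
(31, 13)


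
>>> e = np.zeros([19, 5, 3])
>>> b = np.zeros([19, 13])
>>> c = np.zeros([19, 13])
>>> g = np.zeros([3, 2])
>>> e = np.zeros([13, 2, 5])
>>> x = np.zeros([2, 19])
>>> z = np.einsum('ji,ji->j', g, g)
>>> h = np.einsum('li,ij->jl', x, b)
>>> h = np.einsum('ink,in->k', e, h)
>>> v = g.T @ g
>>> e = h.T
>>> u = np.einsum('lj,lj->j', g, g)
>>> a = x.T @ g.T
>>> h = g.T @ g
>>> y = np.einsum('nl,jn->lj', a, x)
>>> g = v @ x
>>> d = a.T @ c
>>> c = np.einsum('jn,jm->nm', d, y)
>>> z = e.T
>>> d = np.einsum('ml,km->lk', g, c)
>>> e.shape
(5,)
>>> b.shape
(19, 13)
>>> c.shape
(13, 2)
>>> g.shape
(2, 19)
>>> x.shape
(2, 19)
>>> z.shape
(5,)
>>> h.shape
(2, 2)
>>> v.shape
(2, 2)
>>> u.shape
(2,)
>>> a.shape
(19, 3)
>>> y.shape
(3, 2)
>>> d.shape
(19, 13)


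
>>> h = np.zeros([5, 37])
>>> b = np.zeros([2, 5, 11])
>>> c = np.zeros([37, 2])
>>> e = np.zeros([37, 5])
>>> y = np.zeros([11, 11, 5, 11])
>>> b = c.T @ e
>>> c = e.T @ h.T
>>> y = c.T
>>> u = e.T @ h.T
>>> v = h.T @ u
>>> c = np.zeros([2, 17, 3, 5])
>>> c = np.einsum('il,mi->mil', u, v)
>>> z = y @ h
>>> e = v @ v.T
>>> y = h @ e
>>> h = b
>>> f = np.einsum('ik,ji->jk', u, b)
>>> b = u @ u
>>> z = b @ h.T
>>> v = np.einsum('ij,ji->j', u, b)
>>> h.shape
(2, 5)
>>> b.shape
(5, 5)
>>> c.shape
(37, 5, 5)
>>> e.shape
(37, 37)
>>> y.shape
(5, 37)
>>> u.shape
(5, 5)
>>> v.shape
(5,)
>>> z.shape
(5, 2)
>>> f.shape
(2, 5)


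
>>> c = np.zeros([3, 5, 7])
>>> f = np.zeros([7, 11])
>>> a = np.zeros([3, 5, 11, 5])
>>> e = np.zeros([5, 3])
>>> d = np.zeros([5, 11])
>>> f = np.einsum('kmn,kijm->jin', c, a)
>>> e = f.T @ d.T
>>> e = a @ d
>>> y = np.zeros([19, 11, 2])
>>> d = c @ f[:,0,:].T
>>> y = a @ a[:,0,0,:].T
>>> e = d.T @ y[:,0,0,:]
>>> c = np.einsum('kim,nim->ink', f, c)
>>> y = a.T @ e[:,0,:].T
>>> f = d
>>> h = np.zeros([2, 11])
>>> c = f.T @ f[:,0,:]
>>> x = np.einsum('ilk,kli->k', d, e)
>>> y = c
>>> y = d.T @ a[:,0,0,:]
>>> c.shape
(11, 5, 11)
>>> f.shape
(3, 5, 11)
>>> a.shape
(3, 5, 11, 5)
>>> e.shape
(11, 5, 3)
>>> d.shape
(3, 5, 11)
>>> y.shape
(11, 5, 5)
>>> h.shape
(2, 11)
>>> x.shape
(11,)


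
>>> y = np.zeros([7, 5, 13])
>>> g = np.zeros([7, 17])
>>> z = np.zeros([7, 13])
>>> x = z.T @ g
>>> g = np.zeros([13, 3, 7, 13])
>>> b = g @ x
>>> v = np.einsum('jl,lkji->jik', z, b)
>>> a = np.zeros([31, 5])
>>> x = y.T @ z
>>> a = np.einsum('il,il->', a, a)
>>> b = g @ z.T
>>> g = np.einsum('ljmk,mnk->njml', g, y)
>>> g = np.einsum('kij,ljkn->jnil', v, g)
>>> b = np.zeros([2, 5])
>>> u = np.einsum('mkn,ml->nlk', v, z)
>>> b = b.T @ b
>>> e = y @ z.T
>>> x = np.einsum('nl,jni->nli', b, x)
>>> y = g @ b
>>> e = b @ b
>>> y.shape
(3, 13, 17, 5)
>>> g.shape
(3, 13, 17, 5)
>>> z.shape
(7, 13)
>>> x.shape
(5, 5, 13)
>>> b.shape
(5, 5)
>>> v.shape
(7, 17, 3)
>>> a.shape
()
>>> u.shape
(3, 13, 17)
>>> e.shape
(5, 5)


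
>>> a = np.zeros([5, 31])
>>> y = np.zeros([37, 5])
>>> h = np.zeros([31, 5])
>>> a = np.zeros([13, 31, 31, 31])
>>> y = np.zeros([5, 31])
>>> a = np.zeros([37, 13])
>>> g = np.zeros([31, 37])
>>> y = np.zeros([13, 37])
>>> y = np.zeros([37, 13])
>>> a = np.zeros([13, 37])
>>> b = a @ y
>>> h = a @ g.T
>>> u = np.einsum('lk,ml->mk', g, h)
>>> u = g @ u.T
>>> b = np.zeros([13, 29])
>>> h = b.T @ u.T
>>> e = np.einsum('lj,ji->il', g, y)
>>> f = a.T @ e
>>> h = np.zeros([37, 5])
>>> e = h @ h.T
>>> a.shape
(13, 37)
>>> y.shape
(37, 13)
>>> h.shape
(37, 5)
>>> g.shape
(31, 37)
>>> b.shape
(13, 29)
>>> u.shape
(31, 13)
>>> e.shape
(37, 37)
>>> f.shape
(37, 31)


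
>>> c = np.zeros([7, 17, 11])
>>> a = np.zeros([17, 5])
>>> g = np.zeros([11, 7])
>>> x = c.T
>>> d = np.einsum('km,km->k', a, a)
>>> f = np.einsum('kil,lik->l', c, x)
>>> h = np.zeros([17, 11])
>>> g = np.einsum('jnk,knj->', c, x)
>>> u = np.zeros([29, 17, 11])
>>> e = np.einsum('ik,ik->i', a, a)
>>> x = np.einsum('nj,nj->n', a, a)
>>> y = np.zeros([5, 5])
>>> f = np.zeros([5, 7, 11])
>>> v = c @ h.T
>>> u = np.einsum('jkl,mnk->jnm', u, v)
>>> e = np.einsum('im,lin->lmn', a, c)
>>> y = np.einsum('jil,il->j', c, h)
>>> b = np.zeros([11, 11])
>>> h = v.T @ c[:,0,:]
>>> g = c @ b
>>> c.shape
(7, 17, 11)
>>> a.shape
(17, 5)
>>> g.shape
(7, 17, 11)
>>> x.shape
(17,)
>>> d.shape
(17,)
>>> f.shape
(5, 7, 11)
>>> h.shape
(17, 17, 11)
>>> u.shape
(29, 17, 7)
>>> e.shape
(7, 5, 11)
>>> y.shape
(7,)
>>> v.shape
(7, 17, 17)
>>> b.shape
(11, 11)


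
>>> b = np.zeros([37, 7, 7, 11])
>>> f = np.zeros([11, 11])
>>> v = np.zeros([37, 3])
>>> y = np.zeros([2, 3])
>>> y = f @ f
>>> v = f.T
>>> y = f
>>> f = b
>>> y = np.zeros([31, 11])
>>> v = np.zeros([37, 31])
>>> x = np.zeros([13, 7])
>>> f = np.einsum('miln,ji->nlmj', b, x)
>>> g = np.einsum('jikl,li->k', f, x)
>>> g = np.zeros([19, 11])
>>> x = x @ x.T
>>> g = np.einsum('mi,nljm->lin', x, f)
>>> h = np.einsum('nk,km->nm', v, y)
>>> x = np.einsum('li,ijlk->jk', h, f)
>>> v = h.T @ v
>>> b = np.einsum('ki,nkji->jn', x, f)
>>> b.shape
(37, 11)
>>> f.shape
(11, 7, 37, 13)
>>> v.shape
(11, 31)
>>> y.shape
(31, 11)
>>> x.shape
(7, 13)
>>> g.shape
(7, 13, 11)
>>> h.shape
(37, 11)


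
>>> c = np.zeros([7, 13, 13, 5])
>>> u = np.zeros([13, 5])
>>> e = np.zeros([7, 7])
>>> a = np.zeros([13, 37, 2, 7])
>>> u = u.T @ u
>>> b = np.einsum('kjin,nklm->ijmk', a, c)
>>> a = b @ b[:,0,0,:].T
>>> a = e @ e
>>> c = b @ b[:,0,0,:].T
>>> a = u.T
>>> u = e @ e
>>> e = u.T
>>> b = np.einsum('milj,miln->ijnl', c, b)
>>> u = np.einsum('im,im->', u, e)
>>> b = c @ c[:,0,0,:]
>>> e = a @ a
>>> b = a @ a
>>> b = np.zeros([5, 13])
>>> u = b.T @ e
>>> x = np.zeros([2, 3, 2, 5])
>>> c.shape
(2, 37, 5, 2)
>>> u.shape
(13, 5)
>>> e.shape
(5, 5)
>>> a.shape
(5, 5)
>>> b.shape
(5, 13)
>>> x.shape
(2, 3, 2, 5)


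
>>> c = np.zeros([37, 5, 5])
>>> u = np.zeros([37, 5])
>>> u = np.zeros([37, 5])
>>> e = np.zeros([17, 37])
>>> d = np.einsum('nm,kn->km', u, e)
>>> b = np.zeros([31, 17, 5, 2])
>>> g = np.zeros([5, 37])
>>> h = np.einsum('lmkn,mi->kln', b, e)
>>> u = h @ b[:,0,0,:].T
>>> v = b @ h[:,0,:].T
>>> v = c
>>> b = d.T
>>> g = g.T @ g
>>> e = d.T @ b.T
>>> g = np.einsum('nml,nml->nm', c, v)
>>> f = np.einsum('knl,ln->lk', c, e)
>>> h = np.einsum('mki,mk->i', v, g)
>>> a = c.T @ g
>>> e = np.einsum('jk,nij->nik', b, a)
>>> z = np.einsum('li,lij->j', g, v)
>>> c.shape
(37, 5, 5)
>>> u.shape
(5, 31, 31)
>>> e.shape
(5, 5, 17)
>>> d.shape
(17, 5)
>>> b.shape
(5, 17)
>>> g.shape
(37, 5)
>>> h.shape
(5,)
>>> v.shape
(37, 5, 5)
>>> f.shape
(5, 37)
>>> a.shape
(5, 5, 5)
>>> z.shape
(5,)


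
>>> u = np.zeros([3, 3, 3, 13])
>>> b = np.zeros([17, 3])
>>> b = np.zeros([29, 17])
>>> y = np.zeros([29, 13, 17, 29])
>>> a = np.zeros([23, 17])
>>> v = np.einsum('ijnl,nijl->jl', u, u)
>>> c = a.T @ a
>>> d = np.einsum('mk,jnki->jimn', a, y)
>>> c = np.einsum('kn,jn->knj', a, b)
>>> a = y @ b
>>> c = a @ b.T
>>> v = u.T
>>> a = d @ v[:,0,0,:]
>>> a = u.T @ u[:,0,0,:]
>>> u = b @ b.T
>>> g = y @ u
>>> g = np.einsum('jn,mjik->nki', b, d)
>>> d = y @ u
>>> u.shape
(29, 29)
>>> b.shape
(29, 17)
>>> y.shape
(29, 13, 17, 29)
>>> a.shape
(13, 3, 3, 13)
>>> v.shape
(13, 3, 3, 3)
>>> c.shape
(29, 13, 17, 29)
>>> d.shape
(29, 13, 17, 29)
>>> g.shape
(17, 13, 23)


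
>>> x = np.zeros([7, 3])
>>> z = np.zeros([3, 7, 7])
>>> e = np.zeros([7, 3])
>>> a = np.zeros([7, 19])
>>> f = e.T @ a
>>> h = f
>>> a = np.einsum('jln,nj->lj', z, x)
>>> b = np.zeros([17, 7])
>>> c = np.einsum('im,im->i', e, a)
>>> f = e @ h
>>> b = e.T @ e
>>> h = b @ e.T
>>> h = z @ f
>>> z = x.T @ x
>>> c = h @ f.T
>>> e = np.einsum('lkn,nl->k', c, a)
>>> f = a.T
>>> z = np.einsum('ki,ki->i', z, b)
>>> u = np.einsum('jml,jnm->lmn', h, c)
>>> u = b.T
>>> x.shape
(7, 3)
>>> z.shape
(3,)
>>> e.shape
(7,)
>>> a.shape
(7, 3)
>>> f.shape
(3, 7)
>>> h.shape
(3, 7, 19)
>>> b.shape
(3, 3)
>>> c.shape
(3, 7, 7)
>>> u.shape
(3, 3)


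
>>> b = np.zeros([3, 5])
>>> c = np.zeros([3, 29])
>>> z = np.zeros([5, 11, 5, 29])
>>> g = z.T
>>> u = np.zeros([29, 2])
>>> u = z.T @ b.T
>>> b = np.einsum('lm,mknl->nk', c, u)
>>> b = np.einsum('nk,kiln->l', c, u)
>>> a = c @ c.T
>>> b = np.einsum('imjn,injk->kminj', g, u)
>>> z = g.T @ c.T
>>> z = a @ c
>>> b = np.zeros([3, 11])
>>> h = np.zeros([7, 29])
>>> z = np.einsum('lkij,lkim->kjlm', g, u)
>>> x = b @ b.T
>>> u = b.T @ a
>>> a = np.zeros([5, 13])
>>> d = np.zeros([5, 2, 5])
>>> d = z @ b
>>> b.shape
(3, 11)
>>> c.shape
(3, 29)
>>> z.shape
(5, 5, 29, 3)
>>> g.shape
(29, 5, 11, 5)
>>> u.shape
(11, 3)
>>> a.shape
(5, 13)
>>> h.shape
(7, 29)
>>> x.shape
(3, 3)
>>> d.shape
(5, 5, 29, 11)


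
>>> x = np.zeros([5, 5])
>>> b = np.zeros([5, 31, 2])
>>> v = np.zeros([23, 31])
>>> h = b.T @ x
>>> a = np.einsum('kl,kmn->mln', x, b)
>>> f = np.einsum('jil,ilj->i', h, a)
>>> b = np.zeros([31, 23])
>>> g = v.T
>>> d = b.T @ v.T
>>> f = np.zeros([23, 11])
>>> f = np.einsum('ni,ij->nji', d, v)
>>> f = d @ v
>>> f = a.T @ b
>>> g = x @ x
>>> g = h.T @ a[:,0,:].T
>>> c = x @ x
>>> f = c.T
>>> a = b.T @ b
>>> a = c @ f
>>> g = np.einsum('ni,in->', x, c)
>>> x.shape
(5, 5)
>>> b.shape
(31, 23)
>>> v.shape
(23, 31)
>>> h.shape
(2, 31, 5)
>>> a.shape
(5, 5)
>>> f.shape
(5, 5)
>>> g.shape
()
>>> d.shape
(23, 23)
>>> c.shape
(5, 5)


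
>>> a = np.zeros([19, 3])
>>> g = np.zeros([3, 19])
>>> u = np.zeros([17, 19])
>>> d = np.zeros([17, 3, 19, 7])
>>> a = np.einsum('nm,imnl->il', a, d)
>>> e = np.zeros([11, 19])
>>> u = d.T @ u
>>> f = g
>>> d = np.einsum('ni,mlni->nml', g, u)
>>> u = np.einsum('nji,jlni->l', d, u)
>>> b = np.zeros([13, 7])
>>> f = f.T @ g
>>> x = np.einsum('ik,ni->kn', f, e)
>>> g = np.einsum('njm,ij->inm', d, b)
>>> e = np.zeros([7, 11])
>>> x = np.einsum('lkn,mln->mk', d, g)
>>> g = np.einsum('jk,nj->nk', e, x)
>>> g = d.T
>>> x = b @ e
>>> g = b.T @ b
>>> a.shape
(17, 7)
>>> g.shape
(7, 7)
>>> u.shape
(19,)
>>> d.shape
(3, 7, 19)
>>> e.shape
(7, 11)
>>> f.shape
(19, 19)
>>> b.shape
(13, 7)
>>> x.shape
(13, 11)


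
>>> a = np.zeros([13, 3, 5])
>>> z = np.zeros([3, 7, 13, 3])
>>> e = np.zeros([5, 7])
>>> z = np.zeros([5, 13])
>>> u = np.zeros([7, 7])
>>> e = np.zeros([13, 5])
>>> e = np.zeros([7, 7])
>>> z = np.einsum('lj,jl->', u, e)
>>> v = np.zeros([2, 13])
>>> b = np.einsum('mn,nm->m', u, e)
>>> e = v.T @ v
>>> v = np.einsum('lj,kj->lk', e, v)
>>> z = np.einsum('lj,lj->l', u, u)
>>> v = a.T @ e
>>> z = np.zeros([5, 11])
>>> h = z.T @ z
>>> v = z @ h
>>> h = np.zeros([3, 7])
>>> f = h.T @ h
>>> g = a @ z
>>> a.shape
(13, 3, 5)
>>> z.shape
(5, 11)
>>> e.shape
(13, 13)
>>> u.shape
(7, 7)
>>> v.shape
(5, 11)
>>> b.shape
(7,)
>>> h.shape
(3, 7)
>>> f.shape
(7, 7)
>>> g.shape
(13, 3, 11)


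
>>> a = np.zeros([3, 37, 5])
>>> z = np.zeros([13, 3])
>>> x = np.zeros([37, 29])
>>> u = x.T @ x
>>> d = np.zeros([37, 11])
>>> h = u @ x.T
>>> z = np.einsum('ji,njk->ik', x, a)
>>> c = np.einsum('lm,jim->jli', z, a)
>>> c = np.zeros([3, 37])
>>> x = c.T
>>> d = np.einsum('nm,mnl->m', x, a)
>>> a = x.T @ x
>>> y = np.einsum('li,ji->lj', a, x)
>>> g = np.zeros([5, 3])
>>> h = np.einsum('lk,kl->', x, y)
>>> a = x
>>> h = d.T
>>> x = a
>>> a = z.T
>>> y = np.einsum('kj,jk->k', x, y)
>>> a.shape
(5, 29)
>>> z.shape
(29, 5)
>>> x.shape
(37, 3)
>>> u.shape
(29, 29)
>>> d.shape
(3,)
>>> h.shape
(3,)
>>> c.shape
(3, 37)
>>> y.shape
(37,)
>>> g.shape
(5, 3)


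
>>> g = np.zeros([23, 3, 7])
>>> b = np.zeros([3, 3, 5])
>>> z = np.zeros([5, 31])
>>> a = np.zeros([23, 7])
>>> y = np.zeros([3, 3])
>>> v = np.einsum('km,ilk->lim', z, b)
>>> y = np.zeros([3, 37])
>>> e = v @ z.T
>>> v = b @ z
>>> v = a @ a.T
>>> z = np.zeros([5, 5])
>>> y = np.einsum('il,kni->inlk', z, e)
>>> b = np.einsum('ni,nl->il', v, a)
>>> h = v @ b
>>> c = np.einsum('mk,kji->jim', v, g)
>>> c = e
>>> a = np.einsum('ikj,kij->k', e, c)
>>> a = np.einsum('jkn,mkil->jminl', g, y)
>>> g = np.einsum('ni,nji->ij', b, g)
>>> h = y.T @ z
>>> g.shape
(7, 3)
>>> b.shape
(23, 7)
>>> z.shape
(5, 5)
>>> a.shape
(23, 5, 5, 7, 3)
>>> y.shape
(5, 3, 5, 3)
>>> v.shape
(23, 23)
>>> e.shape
(3, 3, 5)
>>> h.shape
(3, 5, 3, 5)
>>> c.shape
(3, 3, 5)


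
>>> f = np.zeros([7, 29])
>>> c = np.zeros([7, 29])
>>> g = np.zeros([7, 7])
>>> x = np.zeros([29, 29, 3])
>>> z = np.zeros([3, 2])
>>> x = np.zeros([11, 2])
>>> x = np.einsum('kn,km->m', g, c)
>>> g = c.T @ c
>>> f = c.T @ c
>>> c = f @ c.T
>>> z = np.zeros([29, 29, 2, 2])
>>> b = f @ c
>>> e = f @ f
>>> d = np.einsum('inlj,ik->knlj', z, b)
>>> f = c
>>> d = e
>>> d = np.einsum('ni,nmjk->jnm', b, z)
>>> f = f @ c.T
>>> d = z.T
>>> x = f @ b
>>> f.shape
(29, 29)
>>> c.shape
(29, 7)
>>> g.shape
(29, 29)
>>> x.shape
(29, 7)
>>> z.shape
(29, 29, 2, 2)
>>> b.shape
(29, 7)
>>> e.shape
(29, 29)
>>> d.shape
(2, 2, 29, 29)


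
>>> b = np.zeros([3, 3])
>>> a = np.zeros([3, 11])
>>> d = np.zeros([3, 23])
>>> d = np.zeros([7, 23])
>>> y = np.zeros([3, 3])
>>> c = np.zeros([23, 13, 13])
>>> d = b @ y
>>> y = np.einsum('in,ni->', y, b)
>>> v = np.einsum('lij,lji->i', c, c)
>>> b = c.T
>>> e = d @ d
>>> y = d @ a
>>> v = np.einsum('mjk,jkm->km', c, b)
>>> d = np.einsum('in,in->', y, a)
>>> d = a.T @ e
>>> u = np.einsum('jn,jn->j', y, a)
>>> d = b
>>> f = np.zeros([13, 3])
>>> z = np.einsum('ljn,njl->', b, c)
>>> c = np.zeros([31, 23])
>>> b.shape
(13, 13, 23)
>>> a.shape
(3, 11)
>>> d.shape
(13, 13, 23)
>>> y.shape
(3, 11)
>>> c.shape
(31, 23)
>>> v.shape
(13, 23)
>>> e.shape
(3, 3)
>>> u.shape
(3,)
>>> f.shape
(13, 3)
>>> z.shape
()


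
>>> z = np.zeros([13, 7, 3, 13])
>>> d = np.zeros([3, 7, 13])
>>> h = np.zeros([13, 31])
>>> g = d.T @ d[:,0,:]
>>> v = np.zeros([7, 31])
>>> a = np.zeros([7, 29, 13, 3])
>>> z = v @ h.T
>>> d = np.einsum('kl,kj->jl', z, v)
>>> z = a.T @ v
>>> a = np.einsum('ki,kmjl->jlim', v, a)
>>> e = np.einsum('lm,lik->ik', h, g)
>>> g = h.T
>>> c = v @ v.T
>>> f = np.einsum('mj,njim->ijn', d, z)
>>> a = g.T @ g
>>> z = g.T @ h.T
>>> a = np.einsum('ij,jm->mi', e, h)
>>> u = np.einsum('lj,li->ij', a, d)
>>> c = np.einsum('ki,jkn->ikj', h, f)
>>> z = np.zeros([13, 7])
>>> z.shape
(13, 7)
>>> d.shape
(31, 13)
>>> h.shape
(13, 31)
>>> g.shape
(31, 13)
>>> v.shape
(7, 31)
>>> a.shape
(31, 7)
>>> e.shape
(7, 13)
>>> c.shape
(31, 13, 29)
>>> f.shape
(29, 13, 3)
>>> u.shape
(13, 7)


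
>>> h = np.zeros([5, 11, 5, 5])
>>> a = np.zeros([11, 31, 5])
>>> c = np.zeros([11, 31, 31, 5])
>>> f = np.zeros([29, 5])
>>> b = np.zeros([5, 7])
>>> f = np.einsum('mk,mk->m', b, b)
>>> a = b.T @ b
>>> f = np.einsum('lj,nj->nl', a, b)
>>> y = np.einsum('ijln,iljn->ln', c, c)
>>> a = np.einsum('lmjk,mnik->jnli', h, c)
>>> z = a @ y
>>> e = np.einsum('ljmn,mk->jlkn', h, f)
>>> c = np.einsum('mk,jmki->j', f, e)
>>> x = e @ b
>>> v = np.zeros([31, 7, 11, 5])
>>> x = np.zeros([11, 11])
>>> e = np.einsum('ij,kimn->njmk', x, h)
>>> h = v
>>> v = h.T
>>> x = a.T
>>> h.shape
(31, 7, 11, 5)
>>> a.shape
(5, 31, 5, 31)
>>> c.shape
(11,)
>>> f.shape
(5, 7)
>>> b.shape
(5, 7)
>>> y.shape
(31, 5)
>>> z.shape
(5, 31, 5, 5)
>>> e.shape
(5, 11, 5, 5)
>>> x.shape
(31, 5, 31, 5)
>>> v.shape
(5, 11, 7, 31)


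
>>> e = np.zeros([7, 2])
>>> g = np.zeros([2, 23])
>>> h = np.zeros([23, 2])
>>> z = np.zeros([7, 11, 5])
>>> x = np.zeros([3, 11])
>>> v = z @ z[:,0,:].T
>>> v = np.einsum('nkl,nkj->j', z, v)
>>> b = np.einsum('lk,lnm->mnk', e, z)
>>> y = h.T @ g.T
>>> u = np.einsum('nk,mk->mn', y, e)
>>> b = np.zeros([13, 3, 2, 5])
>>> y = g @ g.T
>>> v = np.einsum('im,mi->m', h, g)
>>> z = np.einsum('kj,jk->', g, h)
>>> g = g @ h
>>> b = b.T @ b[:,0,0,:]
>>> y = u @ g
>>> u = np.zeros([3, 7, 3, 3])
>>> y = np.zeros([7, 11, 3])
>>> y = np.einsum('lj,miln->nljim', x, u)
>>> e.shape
(7, 2)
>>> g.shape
(2, 2)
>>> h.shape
(23, 2)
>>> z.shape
()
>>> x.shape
(3, 11)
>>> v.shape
(2,)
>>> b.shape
(5, 2, 3, 5)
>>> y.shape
(3, 3, 11, 7, 3)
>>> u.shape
(3, 7, 3, 3)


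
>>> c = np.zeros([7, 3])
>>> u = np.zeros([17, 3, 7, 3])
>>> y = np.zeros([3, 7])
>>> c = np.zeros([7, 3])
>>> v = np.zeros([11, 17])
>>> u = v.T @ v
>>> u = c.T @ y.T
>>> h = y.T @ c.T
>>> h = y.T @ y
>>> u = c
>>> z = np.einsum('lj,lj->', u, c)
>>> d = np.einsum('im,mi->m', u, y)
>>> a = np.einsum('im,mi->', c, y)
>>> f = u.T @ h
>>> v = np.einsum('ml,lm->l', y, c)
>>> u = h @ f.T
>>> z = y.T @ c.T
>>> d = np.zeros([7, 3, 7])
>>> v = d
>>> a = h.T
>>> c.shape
(7, 3)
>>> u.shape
(7, 3)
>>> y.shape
(3, 7)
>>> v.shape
(7, 3, 7)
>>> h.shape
(7, 7)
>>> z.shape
(7, 7)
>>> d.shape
(7, 3, 7)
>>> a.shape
(7, 7)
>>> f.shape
(3, 7)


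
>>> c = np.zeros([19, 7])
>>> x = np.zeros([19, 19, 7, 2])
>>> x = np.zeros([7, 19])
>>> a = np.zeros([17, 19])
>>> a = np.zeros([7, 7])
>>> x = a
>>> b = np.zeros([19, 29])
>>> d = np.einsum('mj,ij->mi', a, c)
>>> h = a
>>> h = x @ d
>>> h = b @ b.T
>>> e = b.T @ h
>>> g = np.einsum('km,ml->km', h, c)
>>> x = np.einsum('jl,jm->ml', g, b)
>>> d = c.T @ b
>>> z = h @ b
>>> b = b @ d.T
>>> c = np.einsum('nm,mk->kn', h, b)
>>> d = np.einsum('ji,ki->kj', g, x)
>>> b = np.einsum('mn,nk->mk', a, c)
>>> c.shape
(7, 19)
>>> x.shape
(29, 19)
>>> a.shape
(7, 7)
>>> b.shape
(7, 19)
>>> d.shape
(29, 19)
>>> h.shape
(19, 19)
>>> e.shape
(29, 19)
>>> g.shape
(19, 19)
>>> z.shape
(19, 29)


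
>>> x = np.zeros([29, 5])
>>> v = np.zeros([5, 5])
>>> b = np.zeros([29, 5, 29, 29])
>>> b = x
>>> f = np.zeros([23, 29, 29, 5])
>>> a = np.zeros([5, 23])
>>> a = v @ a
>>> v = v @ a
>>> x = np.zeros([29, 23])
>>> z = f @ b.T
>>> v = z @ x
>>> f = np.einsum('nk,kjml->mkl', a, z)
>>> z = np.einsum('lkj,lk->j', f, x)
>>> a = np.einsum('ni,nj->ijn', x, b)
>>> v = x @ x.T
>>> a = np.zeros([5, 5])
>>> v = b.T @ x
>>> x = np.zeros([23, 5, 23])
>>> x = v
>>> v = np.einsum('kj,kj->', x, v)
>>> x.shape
(5, 23)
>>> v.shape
()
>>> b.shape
(29, 5)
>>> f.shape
(29, 23, 29)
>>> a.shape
(5, 5)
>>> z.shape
(29,)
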